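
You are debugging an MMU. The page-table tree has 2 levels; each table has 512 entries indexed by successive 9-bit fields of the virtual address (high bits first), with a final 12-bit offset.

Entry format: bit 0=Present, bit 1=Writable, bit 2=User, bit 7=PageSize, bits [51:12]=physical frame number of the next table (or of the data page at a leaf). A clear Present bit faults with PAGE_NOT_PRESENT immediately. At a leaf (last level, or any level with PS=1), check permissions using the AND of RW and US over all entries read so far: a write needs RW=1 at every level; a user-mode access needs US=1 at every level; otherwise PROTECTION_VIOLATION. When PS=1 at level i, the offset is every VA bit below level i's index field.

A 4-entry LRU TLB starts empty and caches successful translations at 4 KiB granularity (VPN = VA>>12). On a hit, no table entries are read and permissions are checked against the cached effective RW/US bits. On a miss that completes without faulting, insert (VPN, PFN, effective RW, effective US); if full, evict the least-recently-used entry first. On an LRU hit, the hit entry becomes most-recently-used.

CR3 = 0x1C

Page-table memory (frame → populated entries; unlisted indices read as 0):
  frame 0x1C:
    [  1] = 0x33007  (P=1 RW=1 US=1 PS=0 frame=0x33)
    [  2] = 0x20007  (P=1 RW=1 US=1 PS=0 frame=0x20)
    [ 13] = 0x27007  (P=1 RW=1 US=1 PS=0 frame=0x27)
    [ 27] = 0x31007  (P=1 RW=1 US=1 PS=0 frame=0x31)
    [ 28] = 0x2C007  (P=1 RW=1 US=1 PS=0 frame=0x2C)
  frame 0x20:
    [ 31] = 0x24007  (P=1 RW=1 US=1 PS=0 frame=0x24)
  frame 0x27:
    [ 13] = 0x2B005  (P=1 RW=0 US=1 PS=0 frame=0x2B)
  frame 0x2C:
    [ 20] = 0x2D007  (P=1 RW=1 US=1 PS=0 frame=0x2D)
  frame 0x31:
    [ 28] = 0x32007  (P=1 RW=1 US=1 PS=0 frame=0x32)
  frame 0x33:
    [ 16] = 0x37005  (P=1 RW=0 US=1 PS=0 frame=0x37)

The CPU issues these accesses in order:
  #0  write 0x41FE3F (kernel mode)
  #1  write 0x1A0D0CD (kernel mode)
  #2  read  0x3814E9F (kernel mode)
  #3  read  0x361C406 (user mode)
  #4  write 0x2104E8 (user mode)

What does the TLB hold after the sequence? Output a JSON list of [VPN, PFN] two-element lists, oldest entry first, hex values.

Walk each access:
#0 VA=0x41FE3F (w,kernel):
  L0: frame=0x1C idx=2 entry=0x20007 [P=1 RW=1 US=1 PS=0]
  L1: frame=0x20 idx=31 entry=0x24007 [P=1 RW=1 US=1 PS=0]
  → PA=0x24E3F  (2 entries read)
#1 VA=0x1A0D0CD (w,kernel):
  L0: frame=0x1C idx=13 entry=0x27007 [P=1 RW=1 US=1 PS=0]
  L1: frame=0x27 idx=13 entry=0x2B005 [P=1 RW=0 US=1 PS=0]
  ⇒ fault: PROTECTION_VIOLATION  — 2 lookups
#2 VA=0x3814E9F (r,kernel):
  L0: frame=0x1C idx=28 entry=0x2C007 [P=1 RW=1 US=1 PS=0]
  L1: frame=0x2C idx=20 entry=0x2D007 [P=1 RW=1 US=1 PS=0]
  → PA=0x2DE9F  (2 entries read)
#3 VA=0x361C406 (r,user):
  L0: frame=0x1C idx=27 entry=0x31007 [P=1 RW=1 US=1 PS=0]
  L1: frame=0x31 idx=28 entry=0x32007 [P=1 RW=1 US=1 PS=0]
  → PA=0x32406  (2 entries read)
#4 VA=0x2104E8 (w,user):
  L0: frame=0x1C idx=1 entry=0x33007 [P=1 RW=1 US=1 PS=0]
  L1: frame=0x33 idx=16 entry=0x37005 [P=1 RW=0 US=1 PS=0]
  ⇒ fault: PROTECTION_VIOLATION  — 2 lookups

TLB: [["0x41F", "0x24"], ["0x3814", "0x2D"], ["0x361C", "0x32"]]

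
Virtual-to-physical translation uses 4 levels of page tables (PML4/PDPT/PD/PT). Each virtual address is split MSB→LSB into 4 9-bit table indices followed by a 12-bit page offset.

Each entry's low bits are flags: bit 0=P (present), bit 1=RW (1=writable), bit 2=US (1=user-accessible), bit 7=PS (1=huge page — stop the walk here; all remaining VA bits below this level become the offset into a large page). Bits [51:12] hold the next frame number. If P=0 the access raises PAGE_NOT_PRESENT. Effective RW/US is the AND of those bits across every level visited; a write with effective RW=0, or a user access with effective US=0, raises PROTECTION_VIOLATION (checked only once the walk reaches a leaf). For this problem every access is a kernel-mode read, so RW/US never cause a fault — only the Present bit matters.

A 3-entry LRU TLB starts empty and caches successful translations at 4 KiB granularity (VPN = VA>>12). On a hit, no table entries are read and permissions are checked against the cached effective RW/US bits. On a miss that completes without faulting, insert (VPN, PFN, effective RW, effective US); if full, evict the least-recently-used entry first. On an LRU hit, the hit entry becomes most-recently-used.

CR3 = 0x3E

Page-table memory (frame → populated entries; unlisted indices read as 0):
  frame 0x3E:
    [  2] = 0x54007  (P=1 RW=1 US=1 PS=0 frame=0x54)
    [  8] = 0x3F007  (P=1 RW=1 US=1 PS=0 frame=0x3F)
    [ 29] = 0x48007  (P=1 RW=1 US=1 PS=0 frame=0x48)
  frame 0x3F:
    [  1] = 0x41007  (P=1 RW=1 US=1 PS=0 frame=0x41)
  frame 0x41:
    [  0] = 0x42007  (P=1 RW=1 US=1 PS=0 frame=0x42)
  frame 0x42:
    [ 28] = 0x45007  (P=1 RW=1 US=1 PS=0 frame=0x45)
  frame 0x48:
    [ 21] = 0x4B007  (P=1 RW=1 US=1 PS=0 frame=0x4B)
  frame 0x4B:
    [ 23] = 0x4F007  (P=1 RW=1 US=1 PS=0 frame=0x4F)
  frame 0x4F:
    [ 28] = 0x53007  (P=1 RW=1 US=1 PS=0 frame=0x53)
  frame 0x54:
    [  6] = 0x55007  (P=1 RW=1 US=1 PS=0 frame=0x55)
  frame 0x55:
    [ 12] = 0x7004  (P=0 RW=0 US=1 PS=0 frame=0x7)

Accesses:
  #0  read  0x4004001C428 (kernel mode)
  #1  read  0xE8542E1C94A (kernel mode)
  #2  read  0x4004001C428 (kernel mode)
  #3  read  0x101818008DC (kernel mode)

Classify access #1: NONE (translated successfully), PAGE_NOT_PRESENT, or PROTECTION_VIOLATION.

Trace:
#0 VA=0x4004001C428 (r,kernel):
  [0] read 0x3E idx=8: raw=0x3F007 flags P=1 W=1 U=1 S=0
  [1] read 0x3F idx=1: raw=0x41007 flags P=1 W=1 U=1 S=0
  [2] read 0x41 idx=0: raw=0x42007 flags P=1 W=1 U=1 S=0
  [3] read 0x42 idx=28: raw=0x45007 flags P=1 W=1 U=1 S=0
  ✓ 0x45428  — 4 lookups
#1 VA=0xE8542E1C94A (r,kernel):
  [0] read 0x3E idx=29: raw=0x48007 flags P=1 W=1 U=1 S=0
  [1] read 0x48 idx=21: raw=0x4B007 flags P=1 W=1 U=1 S=0
  [2] read 0x4B idx=23: raw=0x4F007 flags P=1 W=1 U=1 S=0
  [3] read 0x4F idx=28: raw=0x53007 flags P=1 W=1 U=1 S=0
  ✓ 0x5394A  — 4 lookups
#2 VA=0x4004001C428 (r,kernel):
  TLB hit vpn=0x4004001C → PA=0x45428
#3 VA=0x101818008DC (r,kernel):
  [0] read 0x3E idx=2: raw=0x54007 flags P=1 W=1 U=1 S=0
  [1] read 0x54 idx=6: raw=0x55007 flags P=1 W=1 U=1 S=0
  [2] read 0x55 idx=12: raw=0x7004 flags P=0 W=0 U=1 S=0
  ⇒ fault: PAGE_NOT_PRESENT  — 3 lookups

Access #1 fault: NONE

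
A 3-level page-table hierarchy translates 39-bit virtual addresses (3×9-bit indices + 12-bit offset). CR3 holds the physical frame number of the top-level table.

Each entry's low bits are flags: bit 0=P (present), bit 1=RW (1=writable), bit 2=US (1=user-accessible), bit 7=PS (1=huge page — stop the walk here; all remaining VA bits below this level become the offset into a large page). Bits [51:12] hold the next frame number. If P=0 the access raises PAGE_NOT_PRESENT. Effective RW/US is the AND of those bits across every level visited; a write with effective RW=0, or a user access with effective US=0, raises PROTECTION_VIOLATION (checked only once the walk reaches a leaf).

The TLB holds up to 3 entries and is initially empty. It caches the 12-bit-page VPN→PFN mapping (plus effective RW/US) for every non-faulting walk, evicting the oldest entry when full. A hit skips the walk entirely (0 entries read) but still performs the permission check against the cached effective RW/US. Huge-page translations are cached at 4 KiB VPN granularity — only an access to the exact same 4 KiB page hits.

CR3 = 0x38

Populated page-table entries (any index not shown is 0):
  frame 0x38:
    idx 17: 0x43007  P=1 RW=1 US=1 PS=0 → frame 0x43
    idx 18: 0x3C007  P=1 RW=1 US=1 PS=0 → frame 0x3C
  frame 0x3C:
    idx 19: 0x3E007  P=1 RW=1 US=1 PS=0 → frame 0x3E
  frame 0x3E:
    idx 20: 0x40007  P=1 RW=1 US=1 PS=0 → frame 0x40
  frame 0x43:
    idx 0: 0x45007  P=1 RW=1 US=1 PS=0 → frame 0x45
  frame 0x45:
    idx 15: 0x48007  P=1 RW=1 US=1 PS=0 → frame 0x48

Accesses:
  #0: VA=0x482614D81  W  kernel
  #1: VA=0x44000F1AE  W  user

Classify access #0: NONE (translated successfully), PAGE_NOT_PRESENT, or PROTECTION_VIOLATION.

Per-access translation:
#0 VA=0x482614D81 (w,kernel):
  L0: frame=0x38 idx=18 entry=0x3C007 [P=1 RW=1 US=1 PS=0]
  L1: frame=0x3C idx=19 entry=0x3E007 [P=1 RW=1 US=1 PS=0]
  L2: frame=0x3E idx=20 entry=0x40007 [P=1 RW=1 US=1 PS=0]
  → PA=0x40D81  (3 entries read)
#1 VA=0x44000F1AE (w,user):
  L0: frame=0x38 idx=17 entry=0x43007 [P=1 RW=1 US=1 PS=0]
  L1: frame=0x43 idx=0 entry=0x45007 [P=1 RW=1 US=1 PS=0]
  L2: frame=0x45 idx=15 entry=0x48007 [P=1 RW=1 US=1 PS=0]
  → PA=0x481AE  (3 entries read)

Access #0 fault: NONE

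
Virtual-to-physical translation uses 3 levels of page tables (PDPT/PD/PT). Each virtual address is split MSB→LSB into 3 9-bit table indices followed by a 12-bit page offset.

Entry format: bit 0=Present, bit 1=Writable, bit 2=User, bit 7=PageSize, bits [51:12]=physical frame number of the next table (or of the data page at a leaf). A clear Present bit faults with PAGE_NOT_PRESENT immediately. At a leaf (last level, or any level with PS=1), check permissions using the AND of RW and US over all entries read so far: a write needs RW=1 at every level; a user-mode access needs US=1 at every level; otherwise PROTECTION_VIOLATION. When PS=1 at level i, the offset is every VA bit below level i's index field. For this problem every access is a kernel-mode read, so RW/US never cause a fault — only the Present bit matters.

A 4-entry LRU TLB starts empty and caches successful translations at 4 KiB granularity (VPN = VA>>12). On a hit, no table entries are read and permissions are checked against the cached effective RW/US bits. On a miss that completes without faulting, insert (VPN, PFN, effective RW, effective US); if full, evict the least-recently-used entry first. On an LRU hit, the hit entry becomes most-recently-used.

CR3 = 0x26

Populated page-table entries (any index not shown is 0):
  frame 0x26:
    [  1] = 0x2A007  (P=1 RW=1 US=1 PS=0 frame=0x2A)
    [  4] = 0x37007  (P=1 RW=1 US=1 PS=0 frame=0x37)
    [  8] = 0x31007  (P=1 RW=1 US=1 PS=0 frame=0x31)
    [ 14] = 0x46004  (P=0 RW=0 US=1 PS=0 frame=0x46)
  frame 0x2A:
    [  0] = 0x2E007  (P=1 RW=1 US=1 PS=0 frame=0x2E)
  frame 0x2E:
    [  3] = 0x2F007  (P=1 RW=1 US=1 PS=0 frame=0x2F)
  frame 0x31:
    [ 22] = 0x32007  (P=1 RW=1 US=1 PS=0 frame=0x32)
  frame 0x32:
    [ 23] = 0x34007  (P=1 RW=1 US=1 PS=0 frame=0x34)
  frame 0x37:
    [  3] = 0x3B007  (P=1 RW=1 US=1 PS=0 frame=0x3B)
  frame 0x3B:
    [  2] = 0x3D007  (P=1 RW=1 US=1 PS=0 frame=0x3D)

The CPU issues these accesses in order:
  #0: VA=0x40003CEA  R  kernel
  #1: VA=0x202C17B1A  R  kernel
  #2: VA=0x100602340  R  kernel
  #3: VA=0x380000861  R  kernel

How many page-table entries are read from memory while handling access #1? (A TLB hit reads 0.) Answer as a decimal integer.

Per-access translation:
#0 VA=0x40003CEA (r,kernel):
  lvl0: tbl 0x26, slot 1 ⇒ 0x2A007 (P1/RW1/US1/PS0)
  lvl1: tbl 0x2A, slot 0 ⇒ 0x2E007 (P1/RW1/US1/PS0)
  lvl2: tbl 0x2E, slot 3 ⇒ 0x2F007 (P1/RW1/US1/PS0)
  ⇒ phys 0x2FCEA  [3 reads]
#1 VA=0x202C17B1A (r,kernel):
  lvl0: tbl 0x26, slot 8 ⇒ 0x31007 (P1/RW1/US1/PS0)
  lvl1: tbl 0x31, slot 22 ⇒ 0x32007 (P1/RW1/US1/PS0)
  lvl2: tbl 0x32, slot 23 ⇒ 0x34007 (P1/RW1/US1/PS0)
  ⇒ phys 0x34B1A  [3 reads]
#2 VA=0x100602340 (r,kernel):
  lvl0: tbl 0x26, slot 4 ⇒ 0x37007 (P1/RW1/US1/PS0)
  lvl1: tbl 0x37, slot 3 ⇒ 0x3B007 (P1/RW1/US1/PS0)
  lvl2: tbl 0x3B, slot 2 ⇒ 0x3D007 (P1/RW1/US1/PS0)
  ⇒ phys 0x3D340  [3 reads]
#3 VA=0x380000861 (r,kernel):
  lvl0: tbl 0x26, slot 14 ⇒ 0x46004 (P0/RW0/US1/PS0)
  ⇒ fault: PAGE_NOT_PRESENT  — 1 lookups

Entries read for #1: 3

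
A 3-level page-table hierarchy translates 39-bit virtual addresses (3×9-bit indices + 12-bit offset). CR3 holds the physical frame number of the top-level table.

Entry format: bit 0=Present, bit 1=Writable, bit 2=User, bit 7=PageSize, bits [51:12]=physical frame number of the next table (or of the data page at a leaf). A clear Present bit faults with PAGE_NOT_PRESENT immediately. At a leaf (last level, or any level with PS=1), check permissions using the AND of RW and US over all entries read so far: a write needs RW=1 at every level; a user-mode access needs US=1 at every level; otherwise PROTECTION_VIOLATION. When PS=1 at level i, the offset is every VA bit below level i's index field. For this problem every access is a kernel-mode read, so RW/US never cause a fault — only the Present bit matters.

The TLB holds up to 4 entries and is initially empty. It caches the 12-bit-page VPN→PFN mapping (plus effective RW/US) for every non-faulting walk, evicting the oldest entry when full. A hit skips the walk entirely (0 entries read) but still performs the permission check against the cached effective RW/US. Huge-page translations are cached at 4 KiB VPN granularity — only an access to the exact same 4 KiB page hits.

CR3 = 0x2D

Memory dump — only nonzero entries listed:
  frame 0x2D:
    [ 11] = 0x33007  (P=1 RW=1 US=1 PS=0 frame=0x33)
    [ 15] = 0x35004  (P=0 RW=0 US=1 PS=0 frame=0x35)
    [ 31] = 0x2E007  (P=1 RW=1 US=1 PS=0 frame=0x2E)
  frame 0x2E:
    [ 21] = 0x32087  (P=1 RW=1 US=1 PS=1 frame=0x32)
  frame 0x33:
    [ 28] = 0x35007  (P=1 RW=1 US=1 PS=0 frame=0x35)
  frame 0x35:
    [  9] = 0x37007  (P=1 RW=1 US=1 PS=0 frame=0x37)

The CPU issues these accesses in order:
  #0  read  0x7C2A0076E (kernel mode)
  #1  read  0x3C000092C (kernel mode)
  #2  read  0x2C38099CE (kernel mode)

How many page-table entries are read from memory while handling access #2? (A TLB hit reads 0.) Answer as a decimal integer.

Walk each access:
#0 VA=0x7C2A0076E (r,kernel):
  L0: frame=0x2D idx=31 entry=0x2E007 [P=1 RW=1 US=1 PS=0]
  L1: frame=0x2E idx=21 entry=0x32087 [P=1 RW=1 US=1 PS=1]
  → PA=0x3276E (huge @L1)  (2 entries read)
#1 VA=0x3C000092C (r,kernel):
  L0: frame=0x2D idx=15 entry=0x35004 [P=0 RW=0 US=1 PS=0]
  ✗ PAGE_NOT_PRESENT  [1 reads]
#2 VA=0x2C38099CE (r,kernel):
  L0: frame=0x2D idx=11 entry=0x33007 [P=1 RW=1 US=1 PS=0]
  L1: frame=0x33 idx=28 entry=0x35007 [P=1 RW=1 US=1 PS=0]
  L2: frame=0x35 idx=9 entry=0x37007 [P=1 RW=1 US=1 PS=0]
  → PA=0x379CE  (3 entries read)

Entries read for #2: 3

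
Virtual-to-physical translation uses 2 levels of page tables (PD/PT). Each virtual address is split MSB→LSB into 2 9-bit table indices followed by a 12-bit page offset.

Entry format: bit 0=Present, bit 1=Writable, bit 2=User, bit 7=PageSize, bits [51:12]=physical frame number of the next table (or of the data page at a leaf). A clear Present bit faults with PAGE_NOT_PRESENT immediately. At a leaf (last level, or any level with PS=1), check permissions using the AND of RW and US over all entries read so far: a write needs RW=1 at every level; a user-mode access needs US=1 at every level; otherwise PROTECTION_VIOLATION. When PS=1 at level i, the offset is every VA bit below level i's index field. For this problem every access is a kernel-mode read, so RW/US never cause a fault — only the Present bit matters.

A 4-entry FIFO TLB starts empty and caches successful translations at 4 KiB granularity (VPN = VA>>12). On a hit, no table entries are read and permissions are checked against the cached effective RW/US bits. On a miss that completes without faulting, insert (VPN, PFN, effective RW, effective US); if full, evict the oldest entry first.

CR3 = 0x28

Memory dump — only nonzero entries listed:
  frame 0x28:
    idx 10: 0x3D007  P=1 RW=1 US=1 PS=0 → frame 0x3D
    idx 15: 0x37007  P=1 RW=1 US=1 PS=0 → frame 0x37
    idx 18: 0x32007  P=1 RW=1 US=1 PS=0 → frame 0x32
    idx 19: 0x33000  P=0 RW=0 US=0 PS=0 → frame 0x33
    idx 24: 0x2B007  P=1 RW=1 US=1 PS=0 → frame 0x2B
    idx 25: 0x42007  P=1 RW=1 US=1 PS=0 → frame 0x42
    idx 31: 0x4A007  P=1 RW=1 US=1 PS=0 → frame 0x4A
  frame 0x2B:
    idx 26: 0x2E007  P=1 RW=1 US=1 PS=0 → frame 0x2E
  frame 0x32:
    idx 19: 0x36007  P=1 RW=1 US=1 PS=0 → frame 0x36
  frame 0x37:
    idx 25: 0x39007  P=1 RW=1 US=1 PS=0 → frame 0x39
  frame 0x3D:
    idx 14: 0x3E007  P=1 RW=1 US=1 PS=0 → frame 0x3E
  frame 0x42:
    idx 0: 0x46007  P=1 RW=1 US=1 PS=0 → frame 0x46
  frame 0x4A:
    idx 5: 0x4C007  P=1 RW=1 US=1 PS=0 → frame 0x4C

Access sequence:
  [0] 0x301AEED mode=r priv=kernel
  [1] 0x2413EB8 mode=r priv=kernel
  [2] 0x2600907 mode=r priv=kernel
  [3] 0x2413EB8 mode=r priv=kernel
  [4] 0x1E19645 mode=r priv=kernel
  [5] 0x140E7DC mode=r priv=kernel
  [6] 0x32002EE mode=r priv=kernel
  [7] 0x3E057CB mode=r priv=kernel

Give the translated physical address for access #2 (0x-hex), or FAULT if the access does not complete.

Trace:
#0 VA=0x301AEED (r,kernel):
  L0 @0x28[24] → 0x2B007  P=1,RW=1,US=1,PS=0
  L1 @0x2B[26] → 0x2E007  P=1,RW=1,US=1,PS=0
  ✓ 0x2EEED  — 2 lookups
#1 VA=0x2413EB8 (r,kernel):
  L0 @0x28[18] → 0x32007  P=1,RW=1,US=1,PS=0
  L1 @0x32[19] → 0x36007  P=1,RW=1,US=1,PS=0
  ✓ 0x36EB8  — 2 lookups
#2 VA=0x2600907 (r,kernel):
  L0 @0x28[19] → 0x33000  P=0,RW=0,US=0,PS=0
  ✗ PAGE_NOT_PRESENT  [1 reads]
#3 VA=0x2413EB8 (r,kernel):
  TLB hit vpn=0x2413 → PA=0x36EB8
#4 VA=0x1E19645 (r,kernel):
  L0 @0x28[15] → 0x37007  P=1,RW=1,US=1,PS=0
  L1 @0x37[25] → 0x39007  P=1,RW=1,US=1,PS=0
  ✓ 0x39645  — 2 lookups
#5 VA=0x140E7DC (r,kernel):
  L0 @0x28[10] → 0x3D007  P=1,RW=1,US=1,PS=0
  L1 @0x3D[14] → 0x3E007  P=1,RW=1,US=1,PS=0
  ✓ 0x3E7DC  — 2 lookups
#6 VA=0x32002EE (r,kernel):
  L0 @0x28[25] → 0x42007  P=1,RW=1,US=1,PS=0
  L1 @0x42[0] → 0x46007  P=1,RW=1,US=1,PS=0
  ✓ 0x462EE  — 2 lookups
#7 VA=0x3E057CB (r,kernel):
  L0 @0x28[31] → 0x4A007  P=1,RW=1,US=1,PS=0
  L1 @0x4A[5] → 0x4C007  P=1,RW=1,US=1,PS=0
  ✓ 0x4C7CB  — 2 lookups

Access #2 PA: FAULT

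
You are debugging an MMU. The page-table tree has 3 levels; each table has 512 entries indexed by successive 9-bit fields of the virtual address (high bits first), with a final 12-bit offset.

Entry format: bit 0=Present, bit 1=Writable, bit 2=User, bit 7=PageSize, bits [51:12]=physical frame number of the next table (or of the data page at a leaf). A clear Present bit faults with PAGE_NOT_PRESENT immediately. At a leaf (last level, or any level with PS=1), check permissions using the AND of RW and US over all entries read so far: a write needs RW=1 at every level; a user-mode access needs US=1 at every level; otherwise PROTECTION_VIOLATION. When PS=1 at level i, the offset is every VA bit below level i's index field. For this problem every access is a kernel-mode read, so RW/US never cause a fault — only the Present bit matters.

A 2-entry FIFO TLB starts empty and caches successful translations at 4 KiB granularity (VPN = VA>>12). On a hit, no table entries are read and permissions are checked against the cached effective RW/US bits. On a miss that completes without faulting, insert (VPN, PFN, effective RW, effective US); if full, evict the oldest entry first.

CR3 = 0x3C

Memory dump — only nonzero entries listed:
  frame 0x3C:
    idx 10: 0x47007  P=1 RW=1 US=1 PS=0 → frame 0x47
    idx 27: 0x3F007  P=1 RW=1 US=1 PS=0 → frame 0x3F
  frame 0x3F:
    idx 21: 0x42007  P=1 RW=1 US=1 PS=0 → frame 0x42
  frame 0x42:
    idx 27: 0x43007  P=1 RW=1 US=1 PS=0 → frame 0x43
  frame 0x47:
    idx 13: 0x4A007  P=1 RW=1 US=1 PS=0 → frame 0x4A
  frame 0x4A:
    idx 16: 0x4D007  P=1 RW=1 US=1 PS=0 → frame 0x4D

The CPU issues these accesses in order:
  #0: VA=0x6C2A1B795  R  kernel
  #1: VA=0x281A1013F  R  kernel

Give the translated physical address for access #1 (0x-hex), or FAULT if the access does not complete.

Per-access translation:
#0 VA=0x6C2A1B795 (r,kernel):
  L0: frame=0x3C idx=27 entry=0x3F007 [P=1 RW=1 US=1 PS=0]
  L1: frame=0x3F idx=21 entry=0x42007 [P=1 RW=1 US=1 PS=0]
  L2: frame=0x42 idx=27 entry=0x43007 [P=1 RW=1 US=1 PS=0]
  ⇒ phys 0x43795  [3 reads]
#1 VA=0x281A1013F (r,kernel):
  L0: frame=0x3C idx=10 entry=0x47007 [P=1 RW=1 US=1 PS=0]
  L1: frame=0x47 idx=13 entry=0x4A007 [P=1 RW=1 US=1 PS=0]
  L2: frame=0x4A idx=16 entry=0x4D007 [P=1 RW=1 US=1 PS=0]
  ⇒ phys 0x4D13F  [3 reads]

Access #1 PA: 0x4D13F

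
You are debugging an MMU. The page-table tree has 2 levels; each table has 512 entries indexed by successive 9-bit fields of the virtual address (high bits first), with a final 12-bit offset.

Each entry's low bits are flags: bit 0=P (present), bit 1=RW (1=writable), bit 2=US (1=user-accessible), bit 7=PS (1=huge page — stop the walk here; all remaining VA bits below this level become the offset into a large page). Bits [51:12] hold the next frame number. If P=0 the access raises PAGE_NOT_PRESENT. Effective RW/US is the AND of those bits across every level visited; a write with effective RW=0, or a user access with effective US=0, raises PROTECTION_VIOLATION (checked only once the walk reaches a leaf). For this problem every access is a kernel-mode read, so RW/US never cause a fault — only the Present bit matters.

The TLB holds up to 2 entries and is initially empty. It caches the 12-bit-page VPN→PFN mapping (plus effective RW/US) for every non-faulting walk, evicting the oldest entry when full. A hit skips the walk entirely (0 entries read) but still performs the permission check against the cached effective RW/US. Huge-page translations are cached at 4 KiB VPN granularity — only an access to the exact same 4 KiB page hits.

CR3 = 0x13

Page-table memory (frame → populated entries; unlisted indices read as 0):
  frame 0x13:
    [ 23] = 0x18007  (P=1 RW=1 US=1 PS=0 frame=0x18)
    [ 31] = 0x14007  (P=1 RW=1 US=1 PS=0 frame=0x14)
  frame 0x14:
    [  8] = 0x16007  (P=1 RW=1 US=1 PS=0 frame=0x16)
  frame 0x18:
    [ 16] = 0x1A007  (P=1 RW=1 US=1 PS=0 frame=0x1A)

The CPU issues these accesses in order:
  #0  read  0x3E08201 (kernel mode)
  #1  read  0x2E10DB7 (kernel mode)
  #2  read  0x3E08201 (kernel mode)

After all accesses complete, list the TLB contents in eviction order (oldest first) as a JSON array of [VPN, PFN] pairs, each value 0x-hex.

Trace:
#0 VA=0x3E08201 (r,kernel):
  L0 @0x13[31] → 0x14007  P=1,RW=1,US=1,PS=0
  L1 @0x14[8] → 0x16007  P=1,RW=1,US=1,PS=0
  → PA=0x16201  (2 entries read)
#1 VA=0x2E10DB7 (r,kernel):
  L0 @0x13[23] → 0x18007  P=1,RW=1,US=1,PS=0
  L1 @0x18[16] → 0x1A007  P=1,RW=1,US=1,PS=0
  → PA=0x1ADB7  (2 entries read)
#2 VA=0x3E08201 (r,kernel):
  TLB hit vpn=0x3E08 → PA=0x16201

TLB: [["0x3E08", "0x16"], ["0x2E10", "0x1A"]]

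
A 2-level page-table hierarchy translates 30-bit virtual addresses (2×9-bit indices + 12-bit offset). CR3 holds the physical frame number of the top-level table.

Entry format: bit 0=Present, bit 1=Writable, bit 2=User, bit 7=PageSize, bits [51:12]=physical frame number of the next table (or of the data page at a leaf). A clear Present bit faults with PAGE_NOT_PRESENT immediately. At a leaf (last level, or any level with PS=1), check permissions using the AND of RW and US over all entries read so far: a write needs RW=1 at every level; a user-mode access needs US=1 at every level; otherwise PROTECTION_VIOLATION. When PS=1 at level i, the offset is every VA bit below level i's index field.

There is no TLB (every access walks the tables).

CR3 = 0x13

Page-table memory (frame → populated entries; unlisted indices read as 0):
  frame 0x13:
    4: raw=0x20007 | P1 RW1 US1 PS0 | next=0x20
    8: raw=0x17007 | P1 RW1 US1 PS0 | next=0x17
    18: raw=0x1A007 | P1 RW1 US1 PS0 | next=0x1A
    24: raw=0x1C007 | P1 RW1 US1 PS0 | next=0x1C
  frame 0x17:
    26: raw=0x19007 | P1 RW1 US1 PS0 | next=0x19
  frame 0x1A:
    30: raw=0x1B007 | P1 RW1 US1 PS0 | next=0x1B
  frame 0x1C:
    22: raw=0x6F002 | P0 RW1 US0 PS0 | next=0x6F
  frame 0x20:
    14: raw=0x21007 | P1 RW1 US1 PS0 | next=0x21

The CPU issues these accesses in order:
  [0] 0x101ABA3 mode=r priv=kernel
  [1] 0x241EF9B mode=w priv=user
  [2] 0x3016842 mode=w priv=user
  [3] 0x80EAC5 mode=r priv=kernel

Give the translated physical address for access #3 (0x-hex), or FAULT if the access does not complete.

Per-access translation:
#0 VA=0x101ABA3 (r,kernel):
  lvl0: tbl 0x13, slot 8 ⇒ 0x17007 (P1/RW1/US1/PS0)
  lvl1: tbl 0x17, slot 26 ⇒ 0x19007 (P1/RW1/US1/PS0)
  → PA=0x19BA3  (2 entries read)
#1 VA=0x241EF9B (w,user):
  lvl0: tbl 0x13, slot 18 ⇒ 0x1A007 (P1/RW1/US1/PS0)
  lvl1: tbl 0x1A, slot 30 ⇒ 0x1B007 (P1/RW1/US1/PS0)
  → PA=0x1BF9B  (2 entries read)
#2 VA=0x3016842 (w,user):
  lvl0: tbl 0x13, slot 24 ⇒ 0x1C007 (P1/RW1/US1/PS0)
  lvl1: tbl 0x1C, slot 22 ⇒ 0x6F002 (P0/RW1/US0/PS0)
  ✗ PAGE_NOT_PRESENT  [2 reads]
#3 VA=0x80EAC5 (r,kernel):
  lvl0: tbl 0x13, slot 4 ⇒ 0x20007 (P1/RW1/US1/PS0)
  lvl1: tbl 0x20, slot 14 ⇒ 0x21007 (P1/RW1/US1/PS0)
  → PA=0x21AC5  (2 entries read)

Access #3 PA: 0x21AC5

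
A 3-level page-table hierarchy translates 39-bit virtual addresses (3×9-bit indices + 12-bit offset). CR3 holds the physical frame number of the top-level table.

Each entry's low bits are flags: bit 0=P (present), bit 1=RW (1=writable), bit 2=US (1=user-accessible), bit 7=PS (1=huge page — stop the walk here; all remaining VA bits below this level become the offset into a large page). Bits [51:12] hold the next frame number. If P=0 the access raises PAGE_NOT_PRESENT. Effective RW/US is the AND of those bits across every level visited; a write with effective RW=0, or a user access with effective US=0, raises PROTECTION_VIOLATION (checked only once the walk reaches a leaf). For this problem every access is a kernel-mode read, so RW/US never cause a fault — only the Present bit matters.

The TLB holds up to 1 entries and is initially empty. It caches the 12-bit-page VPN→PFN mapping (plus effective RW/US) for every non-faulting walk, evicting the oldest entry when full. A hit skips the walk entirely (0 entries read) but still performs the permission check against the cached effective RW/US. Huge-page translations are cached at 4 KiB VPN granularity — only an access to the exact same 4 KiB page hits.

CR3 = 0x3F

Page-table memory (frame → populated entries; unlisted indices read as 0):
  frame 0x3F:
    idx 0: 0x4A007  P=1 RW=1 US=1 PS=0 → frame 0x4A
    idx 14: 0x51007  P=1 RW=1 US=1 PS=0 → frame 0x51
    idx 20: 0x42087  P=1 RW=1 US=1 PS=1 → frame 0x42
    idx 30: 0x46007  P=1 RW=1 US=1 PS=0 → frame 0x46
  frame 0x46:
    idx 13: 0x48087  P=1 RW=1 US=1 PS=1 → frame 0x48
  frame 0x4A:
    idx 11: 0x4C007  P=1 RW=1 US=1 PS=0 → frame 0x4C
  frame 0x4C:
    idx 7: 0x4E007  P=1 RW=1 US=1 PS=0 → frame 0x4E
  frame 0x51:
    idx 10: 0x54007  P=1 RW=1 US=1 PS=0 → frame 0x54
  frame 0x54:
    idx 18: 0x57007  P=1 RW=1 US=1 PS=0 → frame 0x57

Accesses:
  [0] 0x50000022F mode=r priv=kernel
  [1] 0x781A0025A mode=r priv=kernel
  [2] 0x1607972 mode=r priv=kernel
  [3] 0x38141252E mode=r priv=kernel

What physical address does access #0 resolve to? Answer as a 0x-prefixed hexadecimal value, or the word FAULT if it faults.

Trace:
#0 VA=0x50000022F (r,kernel):
  L0 @0x3F[20] → 0x42087  P=1,RW=1,US=1,PS=1
  → PA=0x4222F (huge @L0)  (1 entries read)
#1 VA=0x781A0025A (r,kernel):
  L0 @0x3F[30] → 0x46007  P=1,RW=1,US=1,PS=0
  L1 @0x46[13] → 0x48087  P=1,RW=1,US=1,PS=1
  → PA=0x4825A (huge @L1)  (2 entries read)
#2 VA=0x1607972 (r,kernel):
  L0 @0x3F[0] → 0x4A007  P=1,RW=1,US=1,PS=0
  L1 @0x4A[11] → 0x4C007  P=1,RW=1,US=1,PS=0
  L2 @0x4C[7] → 0x4E007  P=1,RW=1,US=1,PS=0
  → PA=0x4E972  (3 entries read)
#3 VA=0x38141252E (r,kernel):
  L0 @0x3F[14] → 0x51007  P=1,RW=1,US=1,PS=0
  L1 @0x51[10] → 0x54007  P=1,RW=1,US=1,PS=0
  L2 @0x54[18] → 0x57007  P=1,RW=1,US=1,PS=0
  → PA=0x5752E  (3 entries read)

Access #0 PA: 0x4222F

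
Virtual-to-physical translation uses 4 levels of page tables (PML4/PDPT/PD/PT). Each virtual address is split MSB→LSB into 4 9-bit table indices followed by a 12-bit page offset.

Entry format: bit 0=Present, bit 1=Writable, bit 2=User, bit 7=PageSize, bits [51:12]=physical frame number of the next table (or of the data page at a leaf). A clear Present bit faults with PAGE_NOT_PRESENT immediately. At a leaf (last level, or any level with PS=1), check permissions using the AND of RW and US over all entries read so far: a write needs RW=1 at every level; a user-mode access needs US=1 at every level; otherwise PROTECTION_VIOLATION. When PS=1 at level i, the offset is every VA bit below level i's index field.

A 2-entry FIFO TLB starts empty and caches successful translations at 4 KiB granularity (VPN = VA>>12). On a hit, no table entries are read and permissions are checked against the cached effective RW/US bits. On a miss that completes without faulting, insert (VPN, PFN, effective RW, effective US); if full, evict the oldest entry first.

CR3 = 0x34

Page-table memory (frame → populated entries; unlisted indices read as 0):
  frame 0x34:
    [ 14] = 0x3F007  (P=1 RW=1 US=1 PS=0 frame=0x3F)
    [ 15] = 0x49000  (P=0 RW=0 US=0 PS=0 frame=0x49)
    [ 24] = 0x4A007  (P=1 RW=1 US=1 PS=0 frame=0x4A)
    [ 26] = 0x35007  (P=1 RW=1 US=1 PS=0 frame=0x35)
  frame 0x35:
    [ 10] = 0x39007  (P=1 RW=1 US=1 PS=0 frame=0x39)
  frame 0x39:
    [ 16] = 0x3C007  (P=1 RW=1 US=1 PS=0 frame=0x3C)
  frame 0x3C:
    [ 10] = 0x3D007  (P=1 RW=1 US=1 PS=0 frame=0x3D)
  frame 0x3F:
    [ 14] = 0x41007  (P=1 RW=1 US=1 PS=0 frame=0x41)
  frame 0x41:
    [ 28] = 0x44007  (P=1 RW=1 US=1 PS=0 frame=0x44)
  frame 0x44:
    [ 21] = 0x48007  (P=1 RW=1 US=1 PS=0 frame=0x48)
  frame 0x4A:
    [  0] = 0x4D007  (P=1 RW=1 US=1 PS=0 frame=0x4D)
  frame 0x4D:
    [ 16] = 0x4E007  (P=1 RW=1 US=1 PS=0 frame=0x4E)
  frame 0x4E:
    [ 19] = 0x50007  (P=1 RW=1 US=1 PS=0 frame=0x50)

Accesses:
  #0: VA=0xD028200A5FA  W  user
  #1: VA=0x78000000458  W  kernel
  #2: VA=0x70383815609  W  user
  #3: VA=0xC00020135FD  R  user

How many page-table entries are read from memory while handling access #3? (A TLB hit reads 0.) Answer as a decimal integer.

Trace:
#0 VA=0xD028200A5FA (w,user):
  [0] read 0x34 idx=26: raw=0x35007 flags P=1 W=1 U=1 S=0
  [1] read 0x35 idx=10: raw=0x39007 flags P=1 W=1 U=1 S=0
  [2] read 0x39 idx=16: raw=0x3C007 flags P=1 W=1 U=1 S=0
  [3] read 0x3C idx=10: raw=0x3D007 flags P=1 W=1 U=1 S=0
  ⇒ phys 0x3D5FA  [4 reads]
#1 VA=0x78000000458 (w,kernel):
  [0] read 0x34 idx=15: raw=0x49000 flags P=0 W=0 U=0 S=0
  → PAGE_NOT_PRESENT  (1 entries read)
#2 VA=0x70383815609 (w,user):
  [0] read 0x34 idx=14: raw=0x3F007 flags P=1 W=1 U=1 S=0
  [1] read 0x3F idx=14: raw=0x41007 flags P=1 W=1 U=1 S=0
  [2] read 0x41 idx=28: raw=0x44007 flags P=1 W=1 U=1 S=0
  [3] read 0x44 idx=21: raw=0x48007 flags P=1 W=1 U=1 S=0
  ⇒ phys 0x48609  [4 reads]
#3 VA=0xC00020135FD (r,user):
  [0] read 0x34 idx=24: raw=0x4A007 flags P=1 W=1 U=1 S=0
  [1] read 0x4A idx=0: raw=0x4D007 flags P=1 W=1 U=1 S=0
  [2] read 0x4D idx=16: raw=0x4E007 flags P=1 W=1 U=1 S=0
  [3] read 0x4E idx=19: raw=0x50007 flags P=1 W=1 U=1 S=0
  ⇒ phys 0x505FD  [4 reads]

Entries read for #3: 4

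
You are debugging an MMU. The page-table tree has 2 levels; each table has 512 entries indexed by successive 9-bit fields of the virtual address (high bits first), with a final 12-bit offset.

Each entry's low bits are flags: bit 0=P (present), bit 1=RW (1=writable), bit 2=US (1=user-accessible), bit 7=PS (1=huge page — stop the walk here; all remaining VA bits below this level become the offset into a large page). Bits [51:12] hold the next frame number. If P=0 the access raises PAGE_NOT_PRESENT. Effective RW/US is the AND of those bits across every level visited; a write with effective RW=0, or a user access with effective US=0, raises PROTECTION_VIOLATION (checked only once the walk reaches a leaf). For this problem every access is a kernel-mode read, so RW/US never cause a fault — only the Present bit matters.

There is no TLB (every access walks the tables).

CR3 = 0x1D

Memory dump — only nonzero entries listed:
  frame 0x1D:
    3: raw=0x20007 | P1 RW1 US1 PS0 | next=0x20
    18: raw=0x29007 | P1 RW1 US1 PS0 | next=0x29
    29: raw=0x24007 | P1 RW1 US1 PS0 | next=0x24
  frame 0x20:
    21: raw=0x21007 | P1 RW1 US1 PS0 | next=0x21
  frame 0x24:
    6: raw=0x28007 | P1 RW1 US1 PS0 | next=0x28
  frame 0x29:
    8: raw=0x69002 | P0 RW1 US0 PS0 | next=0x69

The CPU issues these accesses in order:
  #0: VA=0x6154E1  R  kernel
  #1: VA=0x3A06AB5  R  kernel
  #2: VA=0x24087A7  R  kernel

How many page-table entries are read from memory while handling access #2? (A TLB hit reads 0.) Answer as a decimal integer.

Walk each access:
#0 VA=0x6154E1 (r,kernel):
  lvl0: tbl 0x1D, slot 3 ⇒ 0x20007 (P1/RW1/US1/PS0)
  lvl1: tbl 0x20, slot 21 ⇒ 0x21007 (P1/RW1/US1/PS0)
  → PA=0x214E1  (2 entries read)
#1 VA=0x3A06AB5 (r,kernel):
  lvl0: tbl 0x1D, slot 29 ⇒ 0x24007 (P1/RW1/US1/PS0)
  lvl1: tbl 0x24, slot 6 ⇒ 0x28007 (P1/RW1/US1/PS0)
  → PA=0x28AB5  (2 entries read)
#2 VA=0x24087A7 (r,kernel):
  lvl0: tbl 0x1D, slot 18 ⇒ 0x29007 (P1/RW1/US1/PS0)
  lvl1: tbl 0x29, slot 8 ⇒ 0x69002 (P0/RW1/US0/PS0)
  → PAGE_NOT_PRESENT  (2 entries read)

Entries read for #2: 2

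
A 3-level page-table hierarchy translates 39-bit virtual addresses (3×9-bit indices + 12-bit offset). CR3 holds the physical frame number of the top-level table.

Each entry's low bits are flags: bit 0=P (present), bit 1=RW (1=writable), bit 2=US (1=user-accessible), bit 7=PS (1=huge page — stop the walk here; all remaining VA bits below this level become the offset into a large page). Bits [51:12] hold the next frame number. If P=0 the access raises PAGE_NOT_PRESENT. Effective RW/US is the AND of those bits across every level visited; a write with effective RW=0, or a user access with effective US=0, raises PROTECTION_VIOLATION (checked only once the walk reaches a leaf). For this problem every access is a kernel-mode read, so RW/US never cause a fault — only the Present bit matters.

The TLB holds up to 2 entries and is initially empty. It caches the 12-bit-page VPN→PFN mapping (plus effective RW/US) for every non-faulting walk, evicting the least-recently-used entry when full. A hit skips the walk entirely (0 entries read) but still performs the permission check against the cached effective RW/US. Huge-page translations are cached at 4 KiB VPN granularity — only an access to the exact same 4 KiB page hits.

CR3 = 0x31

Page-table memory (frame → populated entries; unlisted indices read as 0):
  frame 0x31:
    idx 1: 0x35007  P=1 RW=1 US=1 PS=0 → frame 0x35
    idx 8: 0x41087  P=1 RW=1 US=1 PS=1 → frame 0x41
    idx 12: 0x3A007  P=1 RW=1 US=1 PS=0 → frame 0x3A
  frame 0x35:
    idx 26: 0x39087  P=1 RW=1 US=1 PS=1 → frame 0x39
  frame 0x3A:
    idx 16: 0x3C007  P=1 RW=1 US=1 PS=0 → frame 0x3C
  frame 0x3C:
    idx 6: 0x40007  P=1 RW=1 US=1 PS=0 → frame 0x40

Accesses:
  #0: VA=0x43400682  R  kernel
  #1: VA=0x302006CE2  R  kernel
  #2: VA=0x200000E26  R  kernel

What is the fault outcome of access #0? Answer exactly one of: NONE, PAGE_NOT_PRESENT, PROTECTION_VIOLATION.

Trace:
#0 VA=0x43400682 (r,kernel):
  [0] read 0x31 idx=1: raw=0x35007 flags P=1 W=1 U=1 S=0
  [1] read 0x35 idx=26: raw=0x39087 flags P=1 W=1 U=1 S=1
  ✓ 0x39682 (huge @L1)  — 2 lookups
#1 VA=0x302006CE2 (r,kernel):
  [0] read 0x31 idx=12: raw=0x3A007 flags P=1 W=1 U=1 S=0
  [1] read 0x3A idx=16: raw=0x3C007 flags P=1 W=1 U=1 S=0
  [2] read 0x3C idx=6: raw=0x40007 flags P=1 W=1 U=1 S=0
  ✓ 0x40CE2  — 3 lookups
#2 VA=0x200000E26 (r,kernel):
  [0] read 0x31 idx=8: raw=0x41087 flags P=1 W=1 U=1 S=1
  ✓ 0x41E26 (huge @L0)  — 1 lookups

Access #0 fault: NONE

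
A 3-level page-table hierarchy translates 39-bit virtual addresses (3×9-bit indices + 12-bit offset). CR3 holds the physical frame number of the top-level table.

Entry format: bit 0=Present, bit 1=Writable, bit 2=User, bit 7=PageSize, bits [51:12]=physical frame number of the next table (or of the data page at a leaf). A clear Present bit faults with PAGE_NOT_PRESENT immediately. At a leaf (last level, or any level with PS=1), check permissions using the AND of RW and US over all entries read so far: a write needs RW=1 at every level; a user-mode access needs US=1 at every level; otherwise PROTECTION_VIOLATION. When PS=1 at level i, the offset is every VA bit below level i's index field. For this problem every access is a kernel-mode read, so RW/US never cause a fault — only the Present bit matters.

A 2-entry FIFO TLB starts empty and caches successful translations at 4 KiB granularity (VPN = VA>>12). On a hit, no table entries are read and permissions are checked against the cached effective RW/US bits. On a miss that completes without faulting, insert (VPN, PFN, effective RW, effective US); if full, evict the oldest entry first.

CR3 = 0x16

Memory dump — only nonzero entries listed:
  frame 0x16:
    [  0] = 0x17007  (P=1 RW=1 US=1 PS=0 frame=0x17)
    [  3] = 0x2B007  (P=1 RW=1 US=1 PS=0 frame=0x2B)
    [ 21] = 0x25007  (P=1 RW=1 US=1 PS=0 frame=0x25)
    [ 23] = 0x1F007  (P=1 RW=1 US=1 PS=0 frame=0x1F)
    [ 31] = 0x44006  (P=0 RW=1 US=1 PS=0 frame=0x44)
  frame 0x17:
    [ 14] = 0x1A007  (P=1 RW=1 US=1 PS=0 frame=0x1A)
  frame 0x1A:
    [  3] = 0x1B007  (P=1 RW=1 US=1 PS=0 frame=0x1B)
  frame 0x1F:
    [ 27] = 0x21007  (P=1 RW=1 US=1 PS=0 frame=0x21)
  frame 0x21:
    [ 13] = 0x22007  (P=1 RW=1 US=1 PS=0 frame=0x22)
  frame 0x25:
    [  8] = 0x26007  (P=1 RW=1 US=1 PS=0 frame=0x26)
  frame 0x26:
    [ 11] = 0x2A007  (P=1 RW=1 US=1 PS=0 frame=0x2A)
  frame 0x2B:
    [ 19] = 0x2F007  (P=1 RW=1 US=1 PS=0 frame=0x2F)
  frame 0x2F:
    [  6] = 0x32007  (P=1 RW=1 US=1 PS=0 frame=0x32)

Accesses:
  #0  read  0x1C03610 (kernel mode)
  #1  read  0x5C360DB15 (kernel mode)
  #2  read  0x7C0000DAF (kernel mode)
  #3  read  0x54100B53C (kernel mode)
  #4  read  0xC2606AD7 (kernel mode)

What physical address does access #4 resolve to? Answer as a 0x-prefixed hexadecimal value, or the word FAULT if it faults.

Trace:
#0 VA=0x1C03610 (r,kernel):
  [0] read 0x16 idx=0: raw=0x17007 flags P=1 W=1 U=1 S=0
  [1] read 0x17 idx=14: raw=0x1A007 flags P=1 W=1 U=1 S=0
  [2] read 0x1A idx=3: raw=0x1B007 flags P=1 W=1 U=1 S=0
  ⇒ phys 0x1B610  [3 reads]
#1 VA=0x5C360DB15 (r,kernel):
  [0] read 0x16 idx=23: raw=0x1F007 flags P=1 W=1 U=1 S=0
  [1] read 0x1F idx=27: raw=0x21007 flags P=1 W=1 U=1 S=0
  [2] read 0x21 idx=13: raw=0x22007 flags P=1 W=1 U=1 S=0
  ⇒ phys 0x22B15  [3 reads]
#2 VA=0x7C0000DAF (r,kernel):
  [0] read 0x16 idx=31: raw=0x44006 flags P=0 W=1 U=1 S=0
  → PAGE_NOT_PRESENT  (1 entries read)
#3 VA=0x54100B53C (r,kernel):
  [0] read 0x16 idx=21: raw=0x25007 flags P=1 W=1 U=1 S=0
  [1] read 0x25 idx=8: raw=0x26007 flags P=1 W=1 U=1 S=0
  [2] read 0x26 idx=11: raw=0x2A007 flags P=1 W=1 U=1 S=0
  ⇒ phys 0x2A53C  [3 reads]
#4 VA=0xC2606AD7 (r,kernel):
  [0] read 0x16 idx=3: raw=0x2B007 flags P=1 W=1 U=1 S=0
  [1] read 0x2B idx=19: raw=0x2F007 flags P=1 W=1 U=1 S=0
  [2] read 0x2F idx=6: raw=0x32007 flags P=1 W=1 U=1 S=0
  ⇒ phys 0x32AD7  [3 reads]

Access #4 PA: 0x32AD7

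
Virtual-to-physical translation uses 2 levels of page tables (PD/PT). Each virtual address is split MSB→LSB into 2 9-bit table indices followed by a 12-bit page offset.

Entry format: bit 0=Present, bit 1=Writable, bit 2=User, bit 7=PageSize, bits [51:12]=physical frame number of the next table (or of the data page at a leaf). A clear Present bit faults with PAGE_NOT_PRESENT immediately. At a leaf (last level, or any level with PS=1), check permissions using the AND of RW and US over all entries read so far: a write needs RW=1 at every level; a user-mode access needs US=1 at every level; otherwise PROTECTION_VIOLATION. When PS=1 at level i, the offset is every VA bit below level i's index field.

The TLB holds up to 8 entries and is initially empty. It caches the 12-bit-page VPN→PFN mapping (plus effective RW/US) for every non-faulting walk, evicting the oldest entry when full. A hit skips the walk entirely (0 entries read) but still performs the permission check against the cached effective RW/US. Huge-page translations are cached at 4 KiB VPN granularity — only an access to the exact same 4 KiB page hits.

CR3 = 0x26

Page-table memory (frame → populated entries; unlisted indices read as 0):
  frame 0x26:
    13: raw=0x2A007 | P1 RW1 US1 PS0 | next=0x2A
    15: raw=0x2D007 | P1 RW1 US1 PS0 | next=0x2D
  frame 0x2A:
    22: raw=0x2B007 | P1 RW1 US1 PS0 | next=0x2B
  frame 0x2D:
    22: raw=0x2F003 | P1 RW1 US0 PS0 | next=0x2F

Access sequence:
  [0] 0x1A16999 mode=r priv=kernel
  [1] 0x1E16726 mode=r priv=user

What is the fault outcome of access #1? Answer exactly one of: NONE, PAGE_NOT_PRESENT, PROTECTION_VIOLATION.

Per-access translation:
#0 VA=0x1A16999 (r,kernel):
  [0] read 0x26 idx=13: raw=0x2A007 flags P=1 W=1 U=1 S=0
  [1] read 0x2A idx=22: raw=0x2B007 flags P=1 W=1 U=1 S=0
  → PA=0x2B999  (2 entries read)
#1 VA=0x1E16726 (r,user):
  [0] read 0x26 idx=15: raw=0x2D007 flags P=1 W=1 U=1 S=0
  [1] read 0x2D idx=22: raw=0x2F003 flags P=1 W=1 U=0 S=0
  ⇒ fault: PROTECTION_VIOLATION  — 2 lookups

Access #1 fault: PROTECTION_VIOLATION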